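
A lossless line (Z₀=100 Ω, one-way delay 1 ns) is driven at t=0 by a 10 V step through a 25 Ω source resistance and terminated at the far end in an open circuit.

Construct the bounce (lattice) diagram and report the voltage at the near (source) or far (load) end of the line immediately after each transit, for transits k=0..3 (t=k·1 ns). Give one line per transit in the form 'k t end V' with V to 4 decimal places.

0 0 source 8.0000
1 1 load 16.0000
2 2 source 11.2000
3 3 load 6.4000

Γ_L=1.000000, Γ_S=-0.600000; launch V₁=10·100/125=8.000000
k=0 src: V=8.0000
k=1 load: inc=8.000000, refl=8.000000·1.000000=8.0000; V=0.000000+8.000000+8.000000=16.0000
k=2 src: inc=8.000000, refl=8.000000·-0.600000=-4.8000; V=8.000000+8.000000+-4.800000=11.2000
k=3 load: inc=-4.800000, refl=-4.800000·1.000000=-4.8000; V=16.000000+-4.800000+-4.800000=6.4000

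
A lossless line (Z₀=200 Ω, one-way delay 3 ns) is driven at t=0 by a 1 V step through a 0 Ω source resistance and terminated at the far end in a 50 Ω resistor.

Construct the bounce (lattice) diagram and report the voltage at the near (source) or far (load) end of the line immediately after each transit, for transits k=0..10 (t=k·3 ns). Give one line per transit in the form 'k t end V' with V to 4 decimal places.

Γ_L=-0.600000, Γ_S=-1.000000; launch V₁=1·200/200=1.000000
k=0 src: V=1.0000
k=1 load: inc=1.000000, refl=1.000000·-0.600000=-0.6000; V=0.000000+1.000000+-0.600000=0.4000
k=2 src: inc=-0.600000, refl=-0.600000·-1.000000=0.6000; V=1.000000+-0.600000+0.600000=1.0000
k=3 load: inc=0.600000, refl=0.600000·-0.600000=-0.3600; V=0.400000+0.600000+-0.360000=0.6400
k=4 src: inc=-0.360000, refl=-0.360000·-1.000000=0.3600; V=1.000000+-0.360000+0.360000=1.0000
k=5 load: inc=0.360000, refl=0.360000·-0.600000=-0.2160; V=0.640000+0.360000+-0.216000=0.7840
k=6 src: inc=-0.216000, refl=-0.216000·-1.000000=0.2160; V=1.000000+-0.216000+0.216000=1.0000
k=7 load: inc=0.216000, refl=0.216000·-0.600000=-0.1296; V=0.784000+0.216000+-0.129600=0.8704
k=8 src: inc=-0.129600, refl=-0.129600·-1.000000=0.1296; V=1.000000+-0.129600+0.129600=1.0000
k=9 load: inc=0.129600, refl=0.129600·-0.600000=-0.0778; V=0.870400+0.129600+-0.077760=0.9222
k=10 src: inc=-0.077760, refl=-0.077760·-1.000000=0.0778; V=1.000000+-0.077760+0.077760=1.0000

0 0 source 1.0000
1 3 load 0.4000
2 6 source 1.0000
3 9 load 0.6400
4 12 source 1.0000
5 15 load 0.7840
6 18 source 1.0000
7 21 load 0.8704
8 24 source 1.0000
9 27 load 0.9222
10 30 source 1.0000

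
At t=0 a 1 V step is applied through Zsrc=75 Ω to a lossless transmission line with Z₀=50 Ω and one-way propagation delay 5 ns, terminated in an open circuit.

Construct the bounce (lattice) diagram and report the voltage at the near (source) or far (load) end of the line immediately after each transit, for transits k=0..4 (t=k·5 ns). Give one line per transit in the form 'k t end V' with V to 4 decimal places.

Γ_L=1.000000, Γ_S=0.200000; launch V₁=1·50/125=0.400000
k=0 src: V=0.4000
k=1 load: inc=0.400000, refl=0.400000·1.000000=0.4000; V=0.000000+0.400000+0.400000=0.8000
k=2 src: inc=0.400000, refl=0.400000·0.200000=0.0800; V=0.400000+0.400000+0.080000=0.8800
k=3 load: inc=0.080000, refl=0.080000·1.000000=0.0800; V=0.800000+0.080000+0.080000=0.9600
k=4 src: inc=0.080000, refl=0.080000·0.200000=0.0160; V=0.880000+0.080000+0.016000=0.9760

0 0 source 0.4000
1 5 load 0.8000
2 10 source 0.8800
3 15 load 0.9600
4 20 source 0.9760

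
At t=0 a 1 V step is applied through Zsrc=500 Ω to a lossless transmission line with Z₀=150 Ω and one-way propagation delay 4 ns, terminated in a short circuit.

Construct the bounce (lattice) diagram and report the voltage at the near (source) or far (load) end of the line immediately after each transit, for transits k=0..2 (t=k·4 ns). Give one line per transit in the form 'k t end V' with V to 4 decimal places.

Γ_L=-1.000000, Γ_S=0.538462; launch V₁=1·150/650=0.230769
k=0 src: V=0.2308
k=1 load: inc=0.230769, refl=0.230769·-1.000000=-0.2308; V=0.000000+0.230769+-0.230769=0.0000
k=2 src: inc=-0.230769, refl=-0.230769·0.538462=-0.1243; V=0.230769+-0.230769+-0.124260=-0.1243

0 0 source 0.2308
1 4 load 0.0000
2 8 source -0.1243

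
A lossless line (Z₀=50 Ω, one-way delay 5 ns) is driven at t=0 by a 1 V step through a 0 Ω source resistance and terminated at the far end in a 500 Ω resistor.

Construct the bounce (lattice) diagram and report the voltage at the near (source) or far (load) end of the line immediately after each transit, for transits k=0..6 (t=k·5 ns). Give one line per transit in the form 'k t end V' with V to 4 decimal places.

0 0 source 1.0000
1 5 load 1.8182
2 10 source 1.0000
3 15 load 0.3306
4 20 source 1.0000
5 25 load 1.5477
6 30 source 1.0000

Γ_L=0.818182, Γ_S=-1.000000; launch V₁=1·50/50=1.000000
k=0 src: V=1.0000
k=1 load: inc=1.000000, refl=1.000000·0.818182=0.8182; V=0.000000+1.000000+0.818182=1.8182
k=2 src: inc=0.818182, refl=0.818182·-1.000000=-0.8182; V=1.000000+0.818182+-0.818182=1.0000
k=3 load: inc=-0.818182, refl=-0.818182·0.818182=-0.6694; V=1.818182+-0.818182+-0.669421=0.3306
k=4 src: inc=-0.669421, refl=-0.669421·-1.000000=0.6694; V=1.000000+-0.669421+0.669421=1.0000
k=5 load: inc=0.669421, refl=0.669421·0.818182=0.5477; V=0.330579+0.669421+0.547708=1.5477
k=6 src: inc=0.547708, refl=0.547708·-1.000000=-0.5477; V=1.000000+0.547708+-0.547708=1.0000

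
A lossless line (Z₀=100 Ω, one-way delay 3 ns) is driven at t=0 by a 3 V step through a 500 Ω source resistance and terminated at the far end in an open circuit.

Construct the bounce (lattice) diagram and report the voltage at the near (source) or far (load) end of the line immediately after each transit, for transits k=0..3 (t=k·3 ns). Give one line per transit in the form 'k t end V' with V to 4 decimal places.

Γ_L=1.000000, Γ_S=0.666667; launch V₁=3·100/600=0.500000
k=0 src: V=0.5000
k=1 load: inc=0.500000, refl=0.500000·1.000000=0.5000; V=0.000000+0.500000+0.500000=1.0000
k=2 src: inc=0.500000, refl=0.500000·0.666667=0.3333; V=0.500000+0.500000+0.333333=1.3333
k=3 load: inc=0.333333, refl=0.333333·1.000000=0.3333; V=1.000000+0.333333+0.333333=1.6667

0 0 source 0.5000
1 3 load 1.0000
2 6 source 1.3333
3 9 load 1.6667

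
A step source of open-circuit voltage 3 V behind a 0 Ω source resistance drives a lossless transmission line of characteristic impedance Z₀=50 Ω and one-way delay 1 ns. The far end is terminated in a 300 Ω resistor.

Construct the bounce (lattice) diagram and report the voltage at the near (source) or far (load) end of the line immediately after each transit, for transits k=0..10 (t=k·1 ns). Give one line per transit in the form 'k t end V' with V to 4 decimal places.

Γ_L=0.714286, Γ_S=-1.000000; launch V₁=3·50/50=3.000000
k=0 src: V=3.0000
k=1 load: inc=3.000000, refl=3.000000·0.714286=2.1429; V=0.000000+3.000000+2.142857=5.1429
k=2 src: inc=2.142857, refl=2.142857·-1.000000=-2.1429; V=3.000000+2.142857+-2.142857=3.0000
k=3 load: inc=-2.142857, refl=-2.142857·0.714286=-1.5306; V=5.142857+-2.142857+-1.530612=1.4694
k=4 src: inc=-1.530612, refl=-1.530612·-1.000000=1.5306; V=3.000000+-1.530612+1.530612=3.0000
k=5 load: inc=1.530612, refl=1.530612·0.714286=1.0933; V=1.469388+1.530612+1.093294=4.0933
k=6 src: inc=1.093294, refl=1.093294·-1.000000=-1.0933; V=3.000000+1.093294+-1.093294=3.0000
k=7 load: inc=-1.093294, refl=-1.093294·0.714286=-0.7809; V=4.093294+-1.093294+-0.780925=2.2191
k=8 src: inc=-0.780925, refl=-0.780925·-1.000000=0.7809; V=3.000000+-0.780925+0.780925=3.0000
k=9 load: inc=0.780925, refl=0.780925·0.714286=0.5578; V=2.219075+0.780925+0.557803=3.5578
k=10 src: inc=0.557803, refl=0.557803·-1.000000=-0.5578; V=3.000000+0.557803+-0.557803=3.0000

0 0 source 3.0000
1 1 load 5.1429
2 2 source 3.0000
3 3 load 1.4694
4 4 source 3.0000
5 5 load 4.0933
6 6 source 3.0000
7 7 load 2.2191
8 8 source 3.0000
9 9 load 3.5578
10 10 source 3.0000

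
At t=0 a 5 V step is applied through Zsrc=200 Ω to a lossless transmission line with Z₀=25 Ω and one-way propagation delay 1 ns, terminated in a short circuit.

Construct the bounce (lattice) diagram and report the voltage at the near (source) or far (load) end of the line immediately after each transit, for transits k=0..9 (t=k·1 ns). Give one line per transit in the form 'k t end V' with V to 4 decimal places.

Γ_L=-1.000000, Γ_S=0.777778; launch V₁=5·25/225=0.555556
k=0 src: V=0.5556
k=1 load: inc=0.555556, refl=0.555556·-1.000000=-0.5556; V=0.000000+0.555556+-0.555556=0.0000
k=2 src: inc=-0.555556, refl=-0.555556·0.777778=-0.4321; V=0.555556+-0.555556+-0.432099=-0.4321
k=3 load: inc=-0.432099, refl=-0.432099·-1.000000=0.4321; V=0.000000+-0.432099+0.432099=0.0000
k=4 src: inc=0.432099, refl=0.432099·0.777778=0.3361; V=-0.432099+0.432099+0.336077=0.3361
k=5 load: inc=0.336077, refl=0.336077·-1.000000=-0.3361; V=0.000000+0.336077+-0.336077=0.0000
k=6 src: inc=-0.336077, refl=-0.336077·0.777778=-0.2614; V=0.336077+-0.336077+-0.261393=-0.2614
k=7 load: inc=-0.261393, refl=-0.261393·-1.000000=0.2614; V=0.000000+-0.261393+0.261393=0.0000
k=8 src: inc=0.261393, refl=0.261393·0.777778=0.2033; V=-0.261393+0.261393+0.203306=0.2033
k=9 load: inc=0.203306, refl=0.203306·-1.000000=-0.2033; V=0.000000+0.203306+-0.203306=0.0000

0 0 source 0.5556
1 1 load 0.0000
2 2 source -0.4321
3 3 load 0.0000
4 4 source 0.3361
5 5 load 0.0000
6 6 source -0.2614
7 7 load 0.0000
8 8 source 0.2033
9 9 load 0.0000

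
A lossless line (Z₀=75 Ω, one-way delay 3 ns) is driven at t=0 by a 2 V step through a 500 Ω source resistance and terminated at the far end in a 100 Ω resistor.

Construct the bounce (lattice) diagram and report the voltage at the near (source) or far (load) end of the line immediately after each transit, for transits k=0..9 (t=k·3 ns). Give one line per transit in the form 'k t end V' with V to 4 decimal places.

Γ_L=0.142857, Γ_S=0.739130; launch V₁=2·75/575=0.260870
k=0 src: V=0.2609
k=1 load: inc=0.260870, refl=0.260870·0.142857=0.0373; V=0.000000+0.260870+0.037267=0.2981
k=2 src: inc=0.037267, refl=0.037267·0.739130=0.0275; V=0.260870+0.037267+0.027545=0.3257
k=3 load: inc=0.027545, refl=0.027545·0.142857=0.0039; V=0.298137+0.027545+0.003935=0.3296
k=4 src: inc=0.003935, refl=0.003935·0.739130=0.0029; V=0.325682+0.003935+0.002909=0.3325
k=5 load: inc=0.002909, refl=0.002909·0.142857=0.0004; V=0.329617+0.002909+0.000416=0.3329
k=6 src: inc=0.000416, refl=0.000416·0.739130=0.0003; V=0.332525+0.000416+0.000307=0.3332
k=7 load: inc=0.000307, refl=0.000307·0.142857=0.0000; V=0.332941+0.000307+0.000044=0.3333
k=8 src: inc=0.000044, refl=0.000044·0.739130=0.0000; V=0.333248+0.000044+0.000032=0.3333
k=9 load: inc=0.000032, refl=0.000032·0.142857=0.0000; V=0.333292+0.000032+0.000005=0.3333

0 0 source 0.2609
1 3 load 0.2981
2 6 source 0.3257
3 9 load 0.3296
4 12 source 0.3325
5 15 load 0.3329
6 18 source 0.3332
7 21 load 0.3333
8 24 source 0.3333
9 27 load 0.3333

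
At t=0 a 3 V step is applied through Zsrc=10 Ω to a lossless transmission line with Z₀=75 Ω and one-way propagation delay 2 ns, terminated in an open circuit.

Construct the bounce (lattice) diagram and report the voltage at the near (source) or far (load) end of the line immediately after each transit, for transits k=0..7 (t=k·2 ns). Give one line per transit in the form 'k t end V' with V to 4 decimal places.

0 0 source 2.6471
1 2 load 5.2941
2 4 source 3.2699
3 6 load 1.2457
4 8 source 2.7936
5 10 load 4.3415
6 12 source 3.1578
7 14 load 1.9741

Γ_L=1.000000, Γ_S=-0.764706; launch V₁=3·75/85=2.647059
k=0 src: V=2.6471
k=1 load: inc=2.647059, refl=2.647059·1.000000=2.6471; V=0.000000+2.647059+2.647059=5.2941
k=2 src: inc=2.647059, refl=2.647059·-0.764706=-2.0242; V=2.647059+2.647059+-2.024221=3.2699
k=3 load: inc=-2.024221, refl=-2.024221·1.000000=-2.0242; V=5.294118+-2.024221+-2.024221=1.2457
k=4 src: inc=-2.024221, refl=-2.024221·-0.764706=1.5479; V=3.269896+-2.024221+1.547934=2.7936
k=5 load: inc=1.547934, refl=1.547934·1.000000=1.5479; V=1.245675+1.547934+1.547934=4.3415
k=6 src: inc=1.547934, refl=1.547934·-0.764706=-1.1837; V=2.793609+1.547934+-1.183714=3.1578
k=7 load: inc=-1.183714, refl=-1.183714·1.000000=-1.1837; V=4.341543+-1.183714+-1.183714=1.9741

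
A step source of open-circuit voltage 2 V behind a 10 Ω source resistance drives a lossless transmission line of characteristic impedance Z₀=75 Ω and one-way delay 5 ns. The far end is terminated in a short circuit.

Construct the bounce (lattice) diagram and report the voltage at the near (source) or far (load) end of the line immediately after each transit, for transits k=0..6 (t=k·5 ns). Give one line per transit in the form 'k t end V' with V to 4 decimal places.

0 0 source 1.7647
1 5 load 0.0000
2 10 source 1.3495
3 15 load 0.0000
4 20 source 1.0320
5 25 load 0.0000
6 30 source 0.7891

Γ_L=-1.000000, Γ_S=-0.764706; launch V₁=2·75/85=1.764706
k=0 src: V=1.7647
k=1 load: inc=1.764706, refl=1.764706·-1.000000=-1.7647; V=0.000000+1.764706+-1.764706=0.0000
k=2 src: inc=-1.764706, refl=-1.764706·-0.764706=1.3495; V=1.764706+-1.764706+1.349481=1.3495
k=3 load: inc=1.349481, refl=1.349481·-1.000000=-1.3495; V=0.000000+1.349481+-1.349481=0.0000
k=4 src: inc=-1.349481, refl=-1.349481·-0.764706=1.0320; V=1.349481+-1.349481+1.031956=1.0320
k=5 load: inc=1.031956, refl=1.031956·-1.000000=-1.0320; V=0.000000+1.031956+-1.031956=0.0000
k=6 src: inc=-1.031956, refl=-1.031956·-0.764706=0.7891; V=1.031956+-1.031956+0.789143=0.7891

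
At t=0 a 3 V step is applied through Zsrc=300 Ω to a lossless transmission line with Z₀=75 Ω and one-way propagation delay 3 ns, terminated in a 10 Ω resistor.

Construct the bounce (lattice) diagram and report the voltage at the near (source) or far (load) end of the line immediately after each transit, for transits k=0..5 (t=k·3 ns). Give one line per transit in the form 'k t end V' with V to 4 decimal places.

Γ_L=-0.764706, Γ_S=0.600000; launch V₁=3·75/375=0.600000
k=0 src: V=0.6000
k=1 load: inc=0.600000, refl=0.600000·-0.764706=-0.4588; V=0.000000+0.600000+-0.458824=0.1412
k=2 src: inc=-0.458824, refl=-0.458824·0.600000=-0.2753; V=0.600000+-0.458824+-0.275294=-0.1341
k=3 load: inc=-0.275294, refl=-0.275294·-0.764706=0.2105; V=0.141176+-0.275294+0.210519=0.0764
k=4 src: inc=0.210519, refl=0.210519·0.600000=0.1263; V=-0.134118+0.210519+0.126311=0.2027
k=5 load: inc=0.126311, refl=0.126311·-0.764706=-0.0966; V=0.076401+0.126311+-0.096591=0.1061

0 0 source 0.6000
1 3 load 0.1412
2 6 source -0.1341
3 9 load 0.0764
4 12 source 0.2027
5 15 load 0.1061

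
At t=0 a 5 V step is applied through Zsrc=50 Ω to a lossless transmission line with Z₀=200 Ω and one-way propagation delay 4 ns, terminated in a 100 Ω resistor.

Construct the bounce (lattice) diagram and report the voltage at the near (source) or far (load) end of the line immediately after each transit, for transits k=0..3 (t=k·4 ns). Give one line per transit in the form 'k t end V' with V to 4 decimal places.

0 0 source 4.0000
1 4 load 2.6667
2 8 source 3.4667
3 12 load 3.2000

Γ_L=-0.333333, Γ_S=-0.600000; launch V₁=5·200/250=4.000000
k=0 src: V=4.0000
k=1 load: inc=4.000000, refl=4.000000·-0.333333=-1.3333; V=0.000000+4.000000+-1.333333=2.6667
k=2 src: inc=-1.333333, refl=-1.333333·-0.600000=0.8000; V=4.000000+-1.333333+0.800000=3.4667
k=3 load: inc=0.800000, refl=0.800000·-0.333333=-0.2667; V=2.666667+0.800000+-0.266667=3.2000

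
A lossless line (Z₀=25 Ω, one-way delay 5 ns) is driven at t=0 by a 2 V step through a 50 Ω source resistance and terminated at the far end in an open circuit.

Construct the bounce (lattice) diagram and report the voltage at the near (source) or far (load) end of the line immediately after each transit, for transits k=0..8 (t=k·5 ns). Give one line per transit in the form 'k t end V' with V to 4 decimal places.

Γ_L=1.000000, Γ_S=0.333333; launch V₁=2·25/75=0.666667
k=0 src: V=0.6667
k=1 load: inc=0.666667, refl=0.666667·1.000000=0.6667; V=0.000000+0.666667+0.666667=1.3333
k=2 src: inc=0.666667, refl=0.666667·0.333333=0.2222; V=0.666667+0.666667+0.222222=1.5556
k=3 load: inc=0.222222, refl=0.222222·1.000000=0.2222; V=1.333333+0.222222+0.222222=1.7778
k=4 src: inc=0.222222, refl=0.222222·0.333333=0.0741; V=1.555556+0.222222+0.074074=1.8519
k=5 load: inc=0.074074, refl=0.074074·1.000000=0.0741; V=1.777778+0.074074+0.074074=1.9259
k=6 src: inc=0.074074, refl=0.074074·0.333333=0.0247; V=1.851852+0.074074+0.024691=1.9506
k=7 load: inc=0.024691, refl=0.024691·1.000000=0.0247; V=1.925926+0.024691+0.024691=1.9753
k=8 src: inc=0.024691, refl=0.024691·0.333333=0.0082; V=1.950617+0.024691+0.008230=1.9835

0 0 source 0.6667
1 5 load 1.3333
2 10 source 1.5556
3 15 load 1.7778
4 20 source 1.8519
5 25 load 1.9259
6 30 source 1.9506
7 35 load 1.9753
8 40 source 1.9835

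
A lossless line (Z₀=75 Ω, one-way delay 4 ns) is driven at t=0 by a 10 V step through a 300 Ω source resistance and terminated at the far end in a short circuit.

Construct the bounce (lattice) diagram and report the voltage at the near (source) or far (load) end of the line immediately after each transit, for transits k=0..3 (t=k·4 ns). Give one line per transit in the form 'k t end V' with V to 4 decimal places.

Γ_L=-1.000000, Γ_S=0.600000; launch V₁=10·75/375=2.000000
k=0 src: V=2.0000
k=1 load: inc=2.000000, refl=2.000000·-1.000000=-2.0000; V=0.000000+2.000000+-2.000000=0.0000
k=2 src: inc=-2.000000, refl=-2.000000·0.600000=-1.2000; V=2.000000+-2.000000+-1.200000=-1.2000
k=3 load: inc=-1.200000, refl=-1.200000·-1.000000=1.2000; V=0.000000+-1.200000+1.200000=0.0000

0 0 source 2.0000
1 4 load 0.0000
2 8 source -1.2000
3 12 load 0.0000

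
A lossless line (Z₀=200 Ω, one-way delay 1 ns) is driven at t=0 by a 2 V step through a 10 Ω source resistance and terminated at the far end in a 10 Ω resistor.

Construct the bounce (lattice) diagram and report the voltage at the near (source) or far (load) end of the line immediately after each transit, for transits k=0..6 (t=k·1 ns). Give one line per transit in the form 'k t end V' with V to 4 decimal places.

Γ_L=-0.904762, Γ_S=-0.904762; launch V₁=2·200/210=1.904762
k=0 src: V=1.9048
k=1 load: inc=1.904762, refl=1.904762·-0.904762=-1.7234; V=0.000000+1.904762+-1.723356=0.1814
k=2 src: inc=-1.723356, refl=-1.723356·-0.904762=1.5592; V=1.904762+-1.723356+1.559227=1.7406
k=3 load: inc=1.559227, refl=1.559227·-0.904762=-1.4107; V=0.181406+1.559227+-1.410729=0.3299
k=4 src: inc=-1.410729, refl=-1.410729·-0.904762=1.2764; V=1.740633+-1.410729+1.276374=1.6063
k=5 load: inc=1.276374, refl=1.276374·-0.904762=-1.1548; V=0.329904+1.276374+-1.154814=0.4515
k=6 src: inc=-1.154814, refl=-1.154814·-0.904762=1.0448; V=1.606278+-1.154814+1.044832=1.4963

0 0 source 1.9048
1 1 load 0.1814
2 2 source 1.7406
3 3 load 0.3299
4 4 source 1.6063
5 5 load 0.4515
6 6 source 1.4963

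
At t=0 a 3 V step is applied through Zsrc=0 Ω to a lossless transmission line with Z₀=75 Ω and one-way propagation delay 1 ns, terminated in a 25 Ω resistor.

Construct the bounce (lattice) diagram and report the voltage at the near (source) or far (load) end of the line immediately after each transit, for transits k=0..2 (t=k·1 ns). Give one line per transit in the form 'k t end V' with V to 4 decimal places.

Γ_L=-0.500000, Γ_S=-1.000000; launch V₁=3·75/75=3.000000
k=0 src: V=3.0000
k=1 load: inc=3.000000, refl=3.000000·-0.500000=-1.5000; V=0.000000+3.000000+-1.500000=1.5000
k=2 src: inc=-1.500000, refl=-1.500000·-1.000000=1.5000; V=3.000000+-1.500000+1.500000=3.0000

0 0 source 3.0000
1 1 load 1.5000
2 2 source 3.0000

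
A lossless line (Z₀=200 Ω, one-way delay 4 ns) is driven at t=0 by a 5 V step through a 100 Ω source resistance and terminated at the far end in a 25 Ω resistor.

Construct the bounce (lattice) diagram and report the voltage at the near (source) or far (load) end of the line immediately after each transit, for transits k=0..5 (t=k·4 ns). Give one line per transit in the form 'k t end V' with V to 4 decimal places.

Γ_L=-0.777778, Γ_S=-0.333333; launch V₁=5·200/300=3.333333
k=0 src: V=3.3333
k=1 load: inc=3.333333, refl=3.333333·-0.777778=-2.5926; V=0.000000+3.333333+-2.592593=0.7407
k=2 src: inc=-2.592593, refl=-2.592593·-0.333333=0.8642; V=3.333333+-2.592593+0.864198=1.6049
k=3 load: inc=0.864198, refl=0.864198·-0.777778=-0.6722; V=0.740741+0.864198+-0.672154=0.9328
k=4 src: inc=-0.672154, refl=-0.672154·-0.333333=0.2241; V=1.604938+-0.672154+0.224051=1.1568
k=5 load: inc=0.224051, refl=0.224051·-0.777778=-0.1743; V=0.932785+0.224051+-0.174262=0.9826

0 0 source 3.3333
1 4 load 0.7407
2 8 source 1.6049
3 12 load 0.9328
4 16 source 1.1568
5 20 load 0.9826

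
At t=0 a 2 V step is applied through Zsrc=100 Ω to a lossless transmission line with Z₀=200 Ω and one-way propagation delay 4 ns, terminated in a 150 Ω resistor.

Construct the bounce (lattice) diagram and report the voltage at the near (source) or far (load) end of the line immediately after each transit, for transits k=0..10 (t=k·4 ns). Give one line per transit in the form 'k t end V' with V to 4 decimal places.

0 0 source 1.3333
1 4 load 1.1429
2 8 source 1.2063
3 12 load 1.1973
4 16 source 1.2003
5 20 load 1.1999
6 24 source 1.2000
7 28 load 1.2000
8 32 source 1.2000
9 36 load 1.2000
10 40 source 1.2000

Γ_L=-0.142857, Γ_S=-0.333333; launch V₁=2·200/300=1.333333
k=0 src: V=1.3333
k=1 load: inc=1.333333, refl=1.333333·-0.142857=-0.1905; V=0.000000+1.333333+-0.190476=1.1429
k=2 src: inc=-0.190476, refl=-0.190476·-0.333333=0.0635; V=1.333333+-0.190476+0.063492=1.2063
k=3 load: inc=0.063492, refl=0.063492·-0.142857=-0.0091; V=1.142857+0.063492+-0.009070=1.1973
k=4 src: inc=-0.009070, refl=-0.009070·-0.333333=0.0030; V=1.206349+-0.009070+0.003023=1.2003
k=5 load: inc=0.003023, refl=0.003023·-0.142857=-0.0004; V=1.197279+0.003023+-0.000432=1.1999
k=6 src: inc=-0.000432, refl=-0.000432·-0.333333=0.0001; V=1.200302+-0.000432+0.000144=1.2000
k=7 load: inc=0.000144, refl=0.000144·-0.142857=-0.0000; V=1.199870+0.000144+-0.000021=1.2000
k=8 src: inc=-0.000021, refl=-0.000021·-0.333333=0.0000; V=1.200014+-0.000021+0.000007=1.2000
k=9 load: inc=0.000007, refl=0.000007·-0.142857=-0.0000; V=1.199994+0.000007+-0.000001=1.2000
k=10 src: inc=-0.000001, refl=-0.000001·-0.333333=0.0000; V=1.200001+-0.000001+0.000000=1.2000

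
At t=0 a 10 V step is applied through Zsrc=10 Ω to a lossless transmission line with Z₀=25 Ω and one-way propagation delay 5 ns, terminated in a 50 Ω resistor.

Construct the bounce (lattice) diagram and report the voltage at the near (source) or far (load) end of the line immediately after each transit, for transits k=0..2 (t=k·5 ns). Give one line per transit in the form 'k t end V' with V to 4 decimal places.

Γ_L=0.333333, Γ_S=-0.428571; launch V₁=10·25/35=7.142857
k=0 src: V=7.1429
k=1 load: inc=7.142857, refl=7.142857·0.333333=2.3810; V=0.000000+7.142857+2.380952=9.5238
k=2 src: inc=2.380952, refl=2.380952·-0.428571=-1.0204; V=7.142857+2.380952+-1.020408=8.5034

0 0 source 7.1429
1 5 load 9.5238
2 10 source 8.5034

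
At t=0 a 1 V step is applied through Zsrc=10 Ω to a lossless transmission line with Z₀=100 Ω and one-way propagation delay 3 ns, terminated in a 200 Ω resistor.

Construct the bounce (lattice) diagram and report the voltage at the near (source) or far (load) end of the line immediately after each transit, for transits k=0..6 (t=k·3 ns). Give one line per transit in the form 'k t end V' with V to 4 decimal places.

0 0 source 0.9091
1 3 load 1.2121
2 6 source 0.9642
3 9 load 0.8815
4 12 source 0.9492
5 15 load 0.9717
6 18 source 0.9533

Γ_L=0.333333, Γ_S=-0.818182; launch V₁=1·100/110=0.909091
k=0 src: V=0.9091
k=1 load: inc=0.909091, refl=0.909091·0.333333=0.3030; V=0.000000+0.909091+0.303030=1.2121
k=2 src: inc=0.303030, refl=0.303030·-0.818182=-0.2479; V=0.909091+0.303030+-0.247934=0.9642
k=3 load: inc=-0.247934, refl=-0.247934·0.333333=-0.0826; V=1.212121+-0.247934+-0.082645=0.8815
k=4 src: inc=-0.082645, refl=-0.082645·-0.818182=0.0676; V=0.964187+-0.082645+0.067618=0.9492
k=5 load: inc=0.067618, refl=0.067618·0.333333=0.0225; V=0.881543+0.067618+0.022539=0.9717
k=6 src: inc=0.022539, refl=0.022539·-0.818182=-0.0184; V=0.949161+0.022539+-0.018441=0.9533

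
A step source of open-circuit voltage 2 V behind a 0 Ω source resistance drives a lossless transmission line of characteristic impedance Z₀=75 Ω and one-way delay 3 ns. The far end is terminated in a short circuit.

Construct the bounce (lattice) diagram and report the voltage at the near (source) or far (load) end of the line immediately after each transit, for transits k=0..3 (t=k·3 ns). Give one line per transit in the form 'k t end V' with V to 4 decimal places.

Γ_L=-1.000000, Γ_S=-1.000000; launch V₁=2·75/75=2.000000
k=0 src: V=2.0000
k=1 load: inc=2.000000, refl=2.000000·-1.000000=-2.0000; V=0.000000+2.000000+-2.000000=0.0000
k=2 src: inc=-2.000000, refl=-2.000000·-1.000000=2.0000; V=2.000000+-2.000000+2.000000=2.0000
k=3 load: inc=2.000000, refl=2.000000·-1.000000=-2.0000; V=0.000000+2.000000+-2.000000=0.0000

0 0 source 2.0000
1 3 load 0.0000
2 6 source 2.0000
3 9 load 0.0000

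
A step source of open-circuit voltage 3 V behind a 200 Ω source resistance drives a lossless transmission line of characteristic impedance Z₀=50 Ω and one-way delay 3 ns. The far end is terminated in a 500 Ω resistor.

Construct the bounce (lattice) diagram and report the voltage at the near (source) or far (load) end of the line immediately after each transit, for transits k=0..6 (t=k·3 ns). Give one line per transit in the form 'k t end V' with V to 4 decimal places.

Γ_L=0.818182, Γ_S=0.600000; launch V₁=3·50/250=0.600000
k=0 src: V=0.6000
k=1 load: inc=0.600000, refl=0.600000·0.818182=0.4909; V=0.000000+0.600000+0.490909=1.0909
k=2 src: inc=0.490909, refl=0.490909·0.600000=0.2945; V=0.600000+0.490909+0.294545=1.3855
k=3 load: inc=0.294545, refl=0.294545·0.818182=0.2410; V=1.090909+0.294545+0.240992=1.6264
k=4 src: inc=0.240992, refl=0.240992·0.600000=0.1446; V=1.385455+0.240992+0.144595=1.7710
k=5 load: inc=0.144595, refl=0.144595·0.818182=0.1183; V=1.626446+0.144595+0.118305=1.8893
k=6 src: inc=0.118305, refl=0.118305·0.600000=0.0710; V=1.771041+0.118305+0.070983=1.9603

0 0 source 0.6000
1 3 load 1.0909
2 6 source 1.3855
3 9 load 1.6264
4 12 source 1.7710
5 15 load 1.8893
6 18 source 1.9603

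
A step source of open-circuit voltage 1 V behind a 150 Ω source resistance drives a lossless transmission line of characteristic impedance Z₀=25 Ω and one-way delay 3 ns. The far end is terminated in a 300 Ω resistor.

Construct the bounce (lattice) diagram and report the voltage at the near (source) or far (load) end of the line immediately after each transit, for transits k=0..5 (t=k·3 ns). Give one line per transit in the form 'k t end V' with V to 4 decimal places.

0 0 source 0.1429
1 3 load 0.2637
2 6 source 0.3501
3 9 load 0.4231
4 12 source 0.4753
5 15 load 0.5195

Γ_L=0.846154, Γ_S=0.714286; launch V₁=1·25/175=0.142857
k=0 src: V=0.1429
k=1 load: inc=0.142857, refl=0.142857·0.846154=0.1209; V=0.000000+0.142857+0.120879=0.2637
k=2 src: inc=0.120879, refl=0.120879·0.714286=0.0863; V=0.142857+0.120879+0.086342=0.3501
k=3 load: inc=0.086342, refl=0.086342·0.846154=0.0731; V=0.263736+0.086342+0.073059=0.4231
k=4 src: inc=0.073059, refl=0.073059·0.714286=0.0522; V=0.350078+0.073059+0.052185=0.4753
k=5 load: inc=0.052185, refl=0.052185·0.846154=0.0442; V=0.423137+0.052185+0.044156=0.5195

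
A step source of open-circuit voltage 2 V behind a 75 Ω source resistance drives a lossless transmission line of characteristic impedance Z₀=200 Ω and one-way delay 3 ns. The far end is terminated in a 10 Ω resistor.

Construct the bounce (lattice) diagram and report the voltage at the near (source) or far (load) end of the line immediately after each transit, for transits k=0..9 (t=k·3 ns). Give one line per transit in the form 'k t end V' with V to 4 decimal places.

Γ_L=-0.904762, Γ_S=-0.454545; launch V₁=2·200/275=1.454545
k=0 src: V=1.4545
k=1 load: inc=1.454545, refl=1.454545·-0.904762=-1.3160; V=0.000000+1.454545+-1.316017=0.1385
k=2 src: inc=-1.316017, refl=-1.316017·-0.454545=0.5982; V=1.454545+-1.316017+0.598190=0.7367
k=3 load: inc=0.598190, refl=0.598190·-0.904762=-0.5412; V=0.138528+0.598190+-0.541219=0.1955
k=4 src: inc=-0.541219, refl=-0.541219·-0.454545=0.2460; V=0.736718+-0.541219+0.246009=0.4415
k=5 load: inc=0.246009, refl=0.246009·-0.904762=-0.2226; V=0.195499+0.246009+-0.222579=0.2189
k=6 src: inc=-0.222579, refl=-0.222579·-0.454545=0.1012; V=0.441507+-0.222579+0.101172=0.3201
k=7 load: inc=0.101172, refl=0.101172·-0.904762=-0.0915; V=0.218928+0.101172+-0.091537=0.2286
k=8 src: inc=-0.091537, refl=-0.091537·-0.454545=0.0416; V=0.320100+-0.091537+0.041608=0.2702
k=9 load: inc=0.041608, refl=0.041608·-0.904762=-0.0376; V=0.228563+0.041608+-0.037645=0.2325

0 0 source 1.4545
1 3 load 0.1385
2 6 source 0.7367
3 9 load 0.1955
4 12 source 0.4415
5 15 load 0.2189
6 18 source 0.3201
7 21 load 0.2286
8 24 source 0.2702
9 27 load 0.2325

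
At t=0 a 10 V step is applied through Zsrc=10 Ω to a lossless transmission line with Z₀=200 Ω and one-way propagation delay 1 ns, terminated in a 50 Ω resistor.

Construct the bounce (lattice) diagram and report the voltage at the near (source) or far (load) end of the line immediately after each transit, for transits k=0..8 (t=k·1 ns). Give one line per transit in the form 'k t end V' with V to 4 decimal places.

0 0 source 9.5238
1 1 load 3.8095
2 2 source 8.9796
3 3 load 5.8776
4 4 source 8.6842
5 5 load 7.0002
6 6 source 8.5238
7 7 load 7.6096
8 8 source 8.4367

Γ_L=-0.600000, Γ_S=-0.904762; launch V₁=10·200/210=9.523810
k=0 src: V=9.5238
k=1 load: inc=9.523810, refl=9.523810·-0.600000=-5.7143; V=0.000000+9.523810+-5.714286=3.8095
k=2 src: inc=-5.714286, refl=-5.714286·-0.904762=5.1701; V=9.523810+-5.714286+5.170068=8.9796
k=3 load: inc=5.170068, refl=5.170068·-0.600000=-3.1020; V=3.809524+5.170068+-3.102041=5.8776
k=4 src: inc=-3.102041, refl=-3.102041·-0.904762=2.8066; V=8.979592+-3.102041+2.806608=8.6842
k=5 load: inc=2.806608, refl=2.806608·-0.600000=-1.6840; V=5.877551+2.806608+-1.683965=7.0002
k=6 src: inc=-1.683965, refl=-1.683965·-0.904762=1.5236; V=8.684159+-1.683965+1.523587=8.5238
k=7 load: inc=1.523587, refl=1.523587·-0.600000=-0.9142; V=7.000194+1.523587+-0.914152=7.6096
k=8 src: inc=-0.914152, refl=-0.914152·-0.904762=0.8271; V=8.523782+-0.914152+0.827090=8.4367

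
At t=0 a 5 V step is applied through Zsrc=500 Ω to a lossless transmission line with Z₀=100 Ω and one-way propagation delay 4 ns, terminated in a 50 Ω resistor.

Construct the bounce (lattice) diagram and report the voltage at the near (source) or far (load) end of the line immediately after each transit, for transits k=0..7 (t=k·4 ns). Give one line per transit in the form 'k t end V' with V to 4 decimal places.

0 0 source 0.8333
1 4 load 0.5556
2 8 source 0.3704
3 12 load 0.4321
4 16 source 0.4733
5 20 load 0.4595
6 24 source 0.4504
7 28 load 0.4534

Γ_L=-0.333333, Γ_S=0.666667; launch V₁=5·100/600=0.833333
k=0 src: V=0.8333
k=1 load: inc=0.833333, refl=0.833333·-0.333333=-0.2778; V=0.000000+0.833333+-0.277778=0.5556
k=2 src: inc=-0.277778, refl=-0.277778·0.666667=-0.1852; V=0.833333+-0.277778+-0.185185=0.3704
k=3 load: inc=-0.185185, refl=-0.185185·-0.333333=0.0617; V=0.555556+-0.185185+0.061728=0.4321
k=4 src: inc=0.061728, refl=0.061728·0.666667=0.0412; V=0.370370+0.061728+0.041152=0.4733
k=5 load: inc=0.041152, refl=0.041152·-0.333333=-0.0137; V=0.432099+0.041152+-0.013717=0.4595
k=6 src: inc=-0.013717, refl=-0.013717·0.666667=-0.0091; V=0.473251+-0.013717+-0.009145=0.4504
k=7 load: inc=-0.009145, refl=-0.009145·-0.333333=0.0030; V=0.459534+-0.009145+0.003048=0.4534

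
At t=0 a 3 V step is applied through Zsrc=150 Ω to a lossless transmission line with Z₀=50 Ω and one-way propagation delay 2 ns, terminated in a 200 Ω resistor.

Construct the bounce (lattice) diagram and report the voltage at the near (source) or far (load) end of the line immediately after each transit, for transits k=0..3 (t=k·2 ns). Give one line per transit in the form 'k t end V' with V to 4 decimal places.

0 0 source 0.7500
1 2 load 1.2000
2 4 source 1.4250
3 6 load 1.5600

Γ_L=0.600000, Γ_S=0.500000; launch V₁=3·50/200=0.750000
k=0 src: V=0.7500
k=1 load: inc=0.750000, refl=0.750000·0.600000=0.4500; V=0.000000+0.750000+0.450000=1.2000
k=2 src: inc=0.450000, refl=0.450000·0.500000=0.2250; V=0.750000+0.450000+0.225000=1.4250
k=3 load: inc=0.225000, refl=0.225000·0.600000=0.1350; V=1.200000+0.225000+0.135000=1.5600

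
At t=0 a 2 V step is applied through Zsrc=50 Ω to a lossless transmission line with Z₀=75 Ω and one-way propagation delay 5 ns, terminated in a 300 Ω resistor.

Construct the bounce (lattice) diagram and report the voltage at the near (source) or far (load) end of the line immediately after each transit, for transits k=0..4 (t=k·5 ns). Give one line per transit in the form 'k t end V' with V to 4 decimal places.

0 0 source 1.2000
1 5 load 1.9200
2 10 source 1.7760
3 15 load 1.6896
4 20 source 1.7069

Γ_L=0.600000, Γ_S=-0.200000; launch V₁=2·75/125=1.200000
k=0 src: V=1.2000
k=1 load: inc=1.200000, refl=1.200000·0.600000=0.7200; V=0.000000+1.200000+0.720000=1.9200
k=2 src: inc=0.720000, refl=0.720000·-0.200000=-0.1440; V=1.200000+0.720000+-0.144000=1.7760
k=3 load: inc=-0.144000, refl=-0.144000·0.600000=-0.0864; V=1.920000+-0.144000+-0.086400=1.6896
k=4 src: inc=-0.086400, refl=-0.086400·-0.200000=0.0173; V=1.776000+-0.086400+0.017280=1.7069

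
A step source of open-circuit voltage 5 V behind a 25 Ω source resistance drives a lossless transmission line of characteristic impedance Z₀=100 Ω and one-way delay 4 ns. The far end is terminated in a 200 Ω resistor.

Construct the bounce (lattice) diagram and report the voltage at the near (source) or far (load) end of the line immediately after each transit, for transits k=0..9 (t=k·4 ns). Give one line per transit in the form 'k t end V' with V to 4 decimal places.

Γ_L=0.333333, Γ_S=-0.600000; launch V₁=5·100/125=4.000000
k=0 src: V=4.0000
k=1 load: inc=4.000000, refl=4.000000·0.333333=1.3333; V=0.000000+4.000000+1.333333=5.3333
k=2 src: inc=1.333333, refl=1.333333·-0.600000=-0.8000; V=4.000000+1.333333+-0.800000=4.5333
k=3 load: inc=-0.800000, refl=-0.800000·0.333333=-0.2667; V=5.333333+-0.800000+-0.266667=4.2667
k=4 src: inc=-0.266667, refl=-0.266667·-0.600000=0.1600; V=4.533333+-0.266667+0.160000=4.4267
k=5 load: inc=0.160000, refl=0.160000·0.333333=0.0533; V=4.266667+0.160000+0.053333=4.4800
k=6 src: inc=0.053333, refl=0.053333·-0.600000=-0.0320; V=4.426667+0.053333+-0.032000=4.4480
k=7 load: inc=-0.032000, refl=-0.032000·0.333333=-0.0107; V=4.480000+-0.032000+-0.010667=4.4373
k=8 src: inc=-0.010667, refl=-0.010667·-0.600000=0.0064; V=4.448000+-0.010667+0.006400=4.4437
k=9 load: inc=0.006400, refl=0.006400·0.333333=0.0021; V=4.437333+0.006400+0.002133=4.4459

0 0 source 4.0000
1 4 load 5.3333
2 8 source 4.5333
3 12 load 4.2667
4 16 source 4.4267
5 20 load 4.4800
6 24 source 4.4480
7 28 load 4.4373
8 32 source 4.4437
9 36 load 4.4459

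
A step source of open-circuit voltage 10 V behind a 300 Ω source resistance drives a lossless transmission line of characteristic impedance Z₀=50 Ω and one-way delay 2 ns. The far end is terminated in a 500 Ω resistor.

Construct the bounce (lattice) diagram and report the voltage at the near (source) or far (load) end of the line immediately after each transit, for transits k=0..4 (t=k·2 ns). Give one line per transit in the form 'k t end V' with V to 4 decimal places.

0 0 source 1.4286
1 2 load 2.5974
2 4 source 3.4323
3 6 load 4.1154
4 8 source 4.6033

Γ_L=0.818182, Γ_S=0.714286; launch V₁=10·50/350=1.428571
k=0 src: V=1.4286
k=1 load: inc=1.428571, refl=1.428571·0.818182=1.1688; V=0.000000+1.428571+1.168831=2.5974
k=2 src: inc=1.168831, refl=1.168831·0.714286=0.8349; V=1.428571+1.168831+0.834879=3.4323
k=3 load: inc=0.834879, refl=0.834879·0.818182=0.6831; V=2.597403+0.834879+0.683083=4.1154
k=4 src: inc=0.683083, refl=0.683083·0.714286=0.4879; V=3.432282+0.683083+0.487917=4.6033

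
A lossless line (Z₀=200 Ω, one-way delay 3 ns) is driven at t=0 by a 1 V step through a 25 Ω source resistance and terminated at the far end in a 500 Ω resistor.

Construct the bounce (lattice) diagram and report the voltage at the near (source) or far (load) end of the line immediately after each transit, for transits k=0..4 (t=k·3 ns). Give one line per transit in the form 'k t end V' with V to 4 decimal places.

Γ_L=0.428571, Γ_S=-0.777778; launch V₁=1·200/225=0.888889
k=0 src: V=0.8889
k=1 load: inc=0.888889, refl=0.888889·0.428571=0.3810; V=0.000000+0.888889+0.380952=1.2698
k=2 src: inc=0.380952, refl=0.380952·-0.777778=-0.2963; V=0.888889+0.380952+-0.296296=0.9735
k=3 load: inc=-0.296296, refl=-0.296296·0.428571=-0.1270; V=1.269841+-0.296296+-0.126984=0.8466
k=4 src: inc=-0.126984, refl=-0.126984·-0.777778=0.0988; V=0.973545+-0.126984+0.098765=0.9453

0 0 source 0.8889
1 3 load 1.2698
2 6 source 0.9735
3 9 load 0.8466
4 12 source 0.9453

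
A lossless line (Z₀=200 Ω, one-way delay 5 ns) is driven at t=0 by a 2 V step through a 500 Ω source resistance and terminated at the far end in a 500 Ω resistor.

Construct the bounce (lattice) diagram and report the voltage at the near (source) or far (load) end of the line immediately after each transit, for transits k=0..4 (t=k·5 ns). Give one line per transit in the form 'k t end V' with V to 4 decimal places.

Γ_L=0.428571, Γ_S=0.428571; launch V₁=2·200/700=0.571429
k=0 src: V=0.5714
k=1 load: inc=0.571429, refl=0.571429·0.428571=0.2449; V=0.000000+0.571429+0.244898=0.8163
k=2 src: inc=0.244898, refl=0.244898·0.428571=0.1050; V=0.571429+0.244898+0.104956=0.9213
k=3 load: inc=0.104956, refl=0.104956·0.428571=0.0450; V=0.816327+0.104956+0.044981=0.9663
k=4 src: inc=0.044981, refl=0.044981·0.428571=0.0193; V=0.921283+0.044981+0.019278=0.9855

0 0 source 0.5714
1 5 load 0.8163
2 10 source 0.9213
3 15 load 0.9663
4 20 source 0.9855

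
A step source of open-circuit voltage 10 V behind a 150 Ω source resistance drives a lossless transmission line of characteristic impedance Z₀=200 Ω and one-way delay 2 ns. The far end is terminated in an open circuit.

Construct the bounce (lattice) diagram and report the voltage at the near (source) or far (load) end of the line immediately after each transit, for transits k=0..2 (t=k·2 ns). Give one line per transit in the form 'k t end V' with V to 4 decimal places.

Γ_L=1.000000, Γ_S=-0.142857; launch V₁=10·200/350=5.714286
k=0 src: V=5.7143
k=1 load: inc=5.714286, refl=5.714286·1.000000=5.7143; V=0.000000+5.714286+5.714286=11.4286
k=2 src: inc=5.714286, refl=5.714286·-0.142857=-0.8163; V=5.714286+5.714286+-0.816327=10.6122

0 0 source 5.7143
1 2 load 11.4286
2 4 source 10.6122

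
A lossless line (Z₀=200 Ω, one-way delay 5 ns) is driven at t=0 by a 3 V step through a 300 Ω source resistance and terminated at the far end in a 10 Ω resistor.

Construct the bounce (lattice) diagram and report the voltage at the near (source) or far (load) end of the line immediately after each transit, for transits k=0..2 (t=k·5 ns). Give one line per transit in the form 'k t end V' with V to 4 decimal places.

Γ_L=-0.904762, Γ_S=0.200000; launch V₁=3·200/500=1.200000
k=0 src: V=1.2000
k=1 load: inc=1.200000, refl=1.200000·-0.904762=-1.0857; V=0.000000+1.200000+-1.085714=0.1143
k=2 src: inc=-1.085714, refl=-1.085714·0.200000=-0.2171; V=1.200000+-1.085714+-0.217143=-0.1029

0 0 source 1.2000
1 5 load 0.1143
2 10 source -0.1029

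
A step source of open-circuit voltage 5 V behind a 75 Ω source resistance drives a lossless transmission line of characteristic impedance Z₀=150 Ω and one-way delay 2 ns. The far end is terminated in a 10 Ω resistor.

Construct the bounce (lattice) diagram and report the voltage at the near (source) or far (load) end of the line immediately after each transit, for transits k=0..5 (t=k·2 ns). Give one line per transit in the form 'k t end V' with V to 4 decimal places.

0 0 source 3.3333
1 2 load 0.4167
2 4 source 1.3889
3 6 load 0.5382
4 8 source 0.8218
5 10 load 0.5736

Γ_L=-0.875000, Γ_S=-0.333333; launch V₁=5·150/225=3.333333
k=0 src: V=3.3333
k=1 load: inc=3.333333, refl=3.333333·-0.875000=-2.9167; V=0.000000+3.333333+-2.916667=0.4167
k=2 src: inc=-2.916667, refl=-2.916667·-0.333333=0.9722; V=3.333333+-2.916667+0.972222=1.3889
k=3 load: inc=0.972222, refl=0.972222·-0.875000=-0.8507; V=0.416667+0.972222+-0.850694=0.5382
k=4 src: inc=-0.850694, refl=-0.850694·-0.333333=0.2836; V=1.388889+-0.850694+0.283565=0.8218
k=5 load: inc=0.283565, refl=0.283565·-0.875000=-0.2481; V=0.538194+0.283565+-0.248119=0.5736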